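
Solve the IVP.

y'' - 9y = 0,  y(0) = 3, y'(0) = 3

General solution: y = C₁e^(3x) + C₂e^(-3x)
Applying ICs: C₁ = 2, C₂ = 1
Particular solution: y = 2e^(3x) + e^(-3x)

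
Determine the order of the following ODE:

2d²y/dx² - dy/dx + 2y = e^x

The order is 2 (highest derivative is of order 2).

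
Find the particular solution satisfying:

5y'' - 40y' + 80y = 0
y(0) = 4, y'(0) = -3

General solution: y = (C₁ + C₂x)e^(4x)
Repeated root r = 4
Applying ICs: C₁ = 4, C₂ = -19
Particular solution: y = (4 - 19x)e^(4x)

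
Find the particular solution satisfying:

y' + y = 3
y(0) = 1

General solution: y = 3 + Ce^(-x)
Applying y(0) = 1: C = 1 - 3 = -2
Particular solution: y = 3 - 2e^(-x)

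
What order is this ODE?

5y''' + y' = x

The order is 3 (highest derivative is of order 3).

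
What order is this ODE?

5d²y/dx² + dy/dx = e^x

The order is 2 (highest derivative is of order 2).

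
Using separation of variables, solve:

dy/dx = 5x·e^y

Separating variables and integrating:
-e^(-y) = 5x²/2 + C

General solution: y = -ln(C - 5x²/2)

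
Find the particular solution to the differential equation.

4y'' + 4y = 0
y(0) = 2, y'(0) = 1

General solution: y = C₁cos(x) + C₂sin(x)
Complex roots r = ±i
Applying ICs: C₁ = 2, C₂ = 1
Particular solution: y = 2cos(x) + sin(x)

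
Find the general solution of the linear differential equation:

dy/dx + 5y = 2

Using integrating factor method:

General solution: y = 2/5 + Ce^(-5x)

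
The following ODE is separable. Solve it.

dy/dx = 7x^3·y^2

Separating variables and integrating:
-1/y = 7x^4/4 + C

General solution: y^-1 = (-7/4)x^4 + C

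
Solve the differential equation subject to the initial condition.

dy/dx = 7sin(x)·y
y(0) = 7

General solution: y = Ce^(-7cos(x))
Applying IC y(0) = 7:
Particular solution: y = 7e^(7(1-cos(x)))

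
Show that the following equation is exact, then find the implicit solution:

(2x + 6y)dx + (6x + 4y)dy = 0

Verify exactness: ∂M/∂y = ∂N/∂x ✓
Find F(x,y) such that ∂F/∂x = M, ∂F/∂y = N
Solution: x² + 6xy + 2y² = C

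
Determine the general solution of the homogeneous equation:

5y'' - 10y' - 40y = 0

Characteristic equation: 5r² - 10r - 40 = 0
Divide by 5: r² - 2r - 8 = 0
Roots: r = 4, -2 (distinct real)
General solution: y = C₁e^(4x) + C₂e^(-2x)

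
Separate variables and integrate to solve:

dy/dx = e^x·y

Separating variables and integrating:
ln|y| = e^x + C

General solution: y = Ce^(e^x)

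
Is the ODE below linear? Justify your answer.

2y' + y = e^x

Yes. Linear (y and its derivatives appear to the first power only, no products of y terms)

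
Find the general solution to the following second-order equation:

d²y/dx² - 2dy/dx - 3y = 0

Characteristic equation: r² - 2r - 3 = 0
Roots: r = 3, -1 (distinct real)
General solution: y = C₁e^(3x) + C₂e^(-x)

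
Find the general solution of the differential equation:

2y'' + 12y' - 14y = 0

Characteristic equation: 2r² + 12r - 14 = 0
Divide by 2: r² + 6r - 7 = 0
Roots: r = 1, -7 (distinct real)
General solution: y = C₁e^x + C₂e^(-7x)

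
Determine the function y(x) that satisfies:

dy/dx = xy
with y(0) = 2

General solution: y = Ce^(x²/2)
Applying IC y(0) = 2:
Particular solution: y = 2e^(x²/2)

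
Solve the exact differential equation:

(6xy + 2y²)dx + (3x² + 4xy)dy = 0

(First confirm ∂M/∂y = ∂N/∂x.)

Verify exactness: ∂M/∂y = ∂N/∂x ✓
Find F(x,y) such that ∂F/∂x = M, ∂F/∂y = N
Solution: 3x²y + 2xy² = C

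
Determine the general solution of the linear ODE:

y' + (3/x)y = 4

Using integrating factor method:

General solution: y = x + Cx^(-3)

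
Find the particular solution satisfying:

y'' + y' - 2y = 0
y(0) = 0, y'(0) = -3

General solution: y = C₁e^x + C₂e^(-2x)
Applying ICs: C₁ = -1, C₂ = 1
Particular solution: y = -e^x + e^(-2x)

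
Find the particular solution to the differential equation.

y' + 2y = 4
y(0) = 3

General solution: y = 2 + Ce^(-2x)
Applying y(0) = 3: C = 3 - 2 = 1
Particular solution: y = 2 + e^(-2x)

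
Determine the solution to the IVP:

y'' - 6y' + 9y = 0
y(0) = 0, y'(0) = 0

General solution: y = (C₁ + C₂x)e^(3x)
Repeated root r = 3
Applying ICs: C₁ = 0, C₂ = 0
Particular solution: y = 0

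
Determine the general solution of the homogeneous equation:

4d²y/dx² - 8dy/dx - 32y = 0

Characteristic equation: 4r² - 8r - 32 = 0
Divide by 4: r² - 2r - 8 = 0
Roots: r = 4, -2 (distinct real)
General solution: y = C₁e^(4x) + C₂e^(-2x)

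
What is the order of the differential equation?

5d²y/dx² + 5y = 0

The order is 2 (highest derivative is of order 2).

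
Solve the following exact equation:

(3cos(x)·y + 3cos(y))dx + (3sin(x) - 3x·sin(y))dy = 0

Verify exactness: ∂M/∂y = ∂N/∂x ✓
Find F(x,y) such that ∂F/∂x = M, ∂F/∂y = N
Solution: 3sin(x)·y + 3x·cos(y) = C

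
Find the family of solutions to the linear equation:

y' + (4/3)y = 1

Using integrating factor method:

General solution: y = 3/4 + Ce^(-4x/3)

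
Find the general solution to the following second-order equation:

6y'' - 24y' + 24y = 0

Characteristic equation: 6r² - 24r + 24 = 0
Divide by 6: r² - 4r + 4 = 0
Factored: (r - 2)² = 0
Repeated root: r = 2
General solution: y = (C₁ + C₂x)e^(2x)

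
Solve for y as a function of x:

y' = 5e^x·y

Separating variables and integrating:
ln|y| = 5e^x + C

General solution: y = Ce^(5e^x)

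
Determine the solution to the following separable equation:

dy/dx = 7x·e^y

Separating variables and integrating:
-e^(-y) = 7x²/2 + C

General solution: y = -ln(C - 7x²/2)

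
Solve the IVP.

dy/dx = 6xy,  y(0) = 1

General solution: y = Ce^(3x²)
Applying IC y(0) = 1:
Particular solution: y = e^(3x²)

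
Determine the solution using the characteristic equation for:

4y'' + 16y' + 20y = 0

Characteristic equation: 4r² + 16r + 20 = 0
Divide by 4: r² + 4r + 5 = 0
Roots: r = -2 ± i (complex conjugates)
General solution: y = e^(-2x)(C₁cos(x) + C₂sin(x))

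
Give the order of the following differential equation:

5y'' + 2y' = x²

The order is 2 (highest derivative is of order 2).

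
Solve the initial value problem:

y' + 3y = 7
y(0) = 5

General solution: y = 7/3 + Ce^(-3x)
Applying y(0) = 5: C = 5 - 7/3 = 8/3
Particular solution: y = 7/3 + (8/3)e^(-3x)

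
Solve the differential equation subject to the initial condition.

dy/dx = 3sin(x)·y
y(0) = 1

General solution: y = Ce^(-3cos(x))
Applying IC y(0) = 1:
Particular solution: y = e^(3(1-cos(x)))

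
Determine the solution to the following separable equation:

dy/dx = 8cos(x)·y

Separating variables and integrating:
ln|y| = 8sin(x) + C

General solution: y = Ce^(8sin(x))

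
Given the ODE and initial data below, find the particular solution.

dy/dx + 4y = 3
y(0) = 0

General solution: y = 3/4 + Ce^(-4x)
Applying y(0) = 0: C = 0 - 3/4 = -3/4
Particular solution: y = 3/4 - (3/4)e^(-4x)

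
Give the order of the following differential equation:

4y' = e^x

The order is 1 (highest derivative is of order 1).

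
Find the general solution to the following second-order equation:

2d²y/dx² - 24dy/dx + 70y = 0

Characteristic equation: 2r² - 24r + 70 = 0
Divide by 2: r² - 12r + 35 = 0
Roots: r = 5, 7 (distinct real)
General solution: y = C₁e^(5x) + C₂e^(7x)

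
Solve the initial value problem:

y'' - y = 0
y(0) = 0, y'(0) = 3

General solution: y = C₁e^x + C₂e^(-x)
Applying ICs: C₁ = 3/2, C₂ = -3/2
Particular solution: y = (3/2)e^x - (3/2)e^(-x)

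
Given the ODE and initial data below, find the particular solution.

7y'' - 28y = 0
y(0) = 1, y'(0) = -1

General solution: y = C₁e^(2x) + C₂e^(-2x)
Applying ICs: C₁ = 1/4, C₂ = 3/4
Particular solution: y = (1/4)e^(2x) + (3/4)e^(-2x)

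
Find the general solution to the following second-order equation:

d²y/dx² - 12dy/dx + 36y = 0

Characteristic equation: r² - 12r + 36 = 0
Factored: (r - 6)² = 0
Repeated root: r = 6
General solution: y = (C₁ + C₂x)e^(6x)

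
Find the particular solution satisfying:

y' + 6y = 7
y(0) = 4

General solution: y = 7/6 + Ce^(-6x)
Applying y(0) = 4: C = 4 - 7/6 = 17/6
Particular solution: y = 7/6 + (17/6)e^(-6x)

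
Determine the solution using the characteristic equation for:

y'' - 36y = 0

Characteristic equation: r² - 36 = 0
Roots: r = 6, -6 (distinct real)
General solution: y = C₁e^(6x) + C₂e^(-6x)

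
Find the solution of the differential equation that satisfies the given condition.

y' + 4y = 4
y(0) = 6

General solution: y = 1 + Ce^(-4x)
Applying y(0) = 6: C = 6 - 1 = 5
Particular solution: y = 1 + 5e^(-4x)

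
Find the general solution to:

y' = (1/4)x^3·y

Separating variables and integrating:
ln|y| = x^4/16 + C

General solution: y = Ce^(x^4/16)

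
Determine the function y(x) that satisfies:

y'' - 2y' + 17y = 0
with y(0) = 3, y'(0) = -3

General solution: y = e^x(C₁cos(4x) + C₂sin(4x))
Complex roots r = 1 ± 4i
Applying ICs: C₁ = 3, C₂ = -3/2
Particular solution: y = e^x(3cos(4x) - (3/2)sin(4x))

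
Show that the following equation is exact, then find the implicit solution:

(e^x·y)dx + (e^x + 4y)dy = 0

Verify exactness: ∂M/∂y = ∂N/∂x ✓
Find F(x,y) such that ∂F/∂x = M, ∂F/∂y = N
Solution: e^x·y + 2y² = C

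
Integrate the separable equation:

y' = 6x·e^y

Separating variables and integrating:
-e^(-y) = 3x² + C

General solution: y = -ln(C - 3x²)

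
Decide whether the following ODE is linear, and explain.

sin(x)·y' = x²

Linear (y and its derivatives appear to the first power only, no products of y terms)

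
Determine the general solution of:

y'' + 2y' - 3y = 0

Characteristic equation: r² + 2r - 3 = 0
Roots: r = 1, -3 (distinct real)
General solution: y = C₁e^x + C₂e^(-3x)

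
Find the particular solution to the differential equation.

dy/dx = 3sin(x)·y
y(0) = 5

General solution: y = Ce^(-3cos(x))
Applying IC y(0) = 5:
Particular solution: y = 5e^(3(1-cos(x)))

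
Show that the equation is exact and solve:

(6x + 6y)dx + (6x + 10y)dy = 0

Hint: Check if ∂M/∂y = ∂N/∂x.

Verify exactness: ∂M/∂y = ∂N/∂x ✓
Find F(x,y) such that ∂F/∂x = M, ∂F/∂y = N
Solution: 3x² + 6xy + 5y² = C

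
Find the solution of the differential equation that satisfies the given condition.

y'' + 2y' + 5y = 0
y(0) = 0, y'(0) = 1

General solution: y = e^(-x)(C₁cos(2x) + C₂sin(2x))
Complex roots r = -1 ± 2i
Applying ICs: C₁ = 0, C₂ = 1/2
Particular solution: y = e^(-x)((1/2)sin(2x))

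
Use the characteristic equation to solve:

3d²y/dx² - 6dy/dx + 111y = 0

Characteristic equation: 3r² - 6r + 111 = 0
Divide by 3: r² - 2r + 37 = 0
Roots: r = 1 ± 6i (complex conjugates)
General solution: y = e^x(C₁cos(6x) + C₂sin(6x))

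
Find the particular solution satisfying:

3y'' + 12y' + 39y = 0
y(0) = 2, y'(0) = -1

General solution: y = e^(-2x)(C₁cos(3x) + C₂sin(3x))
Complex roots r = -2 ± 3i
Applying ICs: C₁ = 2, C₂ = 1
Particular solution: y = e^(-2x)(2cos(3x) + sin(3x))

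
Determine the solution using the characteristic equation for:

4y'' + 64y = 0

Characteristic equation: 4r² + 64 = 0
Divide by 4: r² + 16 = 0
Roots: r = ±4i (complex conjugates)
General solution: y = C₁cos(4x) + C₂sin(4x)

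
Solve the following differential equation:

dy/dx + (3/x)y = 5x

Using integrating factor method:

General solution: y = x^2 + Cx^(-3)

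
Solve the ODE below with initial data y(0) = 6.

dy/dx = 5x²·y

General solution: y = Ce^(5x³/3)
Applying IC y(0) = 6:
Particular solution: y = 6e^(5x³/3)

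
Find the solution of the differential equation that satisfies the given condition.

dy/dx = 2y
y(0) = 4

General solution: y = Ce^(2x)
Applying IC y(0) = 4:
Particular solution: y = 4e^(2x)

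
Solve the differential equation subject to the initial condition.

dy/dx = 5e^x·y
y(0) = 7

General solution: y = Ce^(5e^x)
Applying IC y(0) = 7:
Particular solution: y = 7e^(5(e^x - 1))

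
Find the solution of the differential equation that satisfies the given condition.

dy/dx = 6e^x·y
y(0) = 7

General solution: y = Ce^(6e^x)
Applying IC y(0) = 7:
Particular solution: y = 7e^(6(e^x - 1))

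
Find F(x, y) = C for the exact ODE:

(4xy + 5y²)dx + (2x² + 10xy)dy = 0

Verify exactness: ∂M/∂y = ∂N/∂x ✓
Find F(x,y) such that ∂F/∂x = M, ∂F/∂y = N
Solution: 2x²y + 5xy² = C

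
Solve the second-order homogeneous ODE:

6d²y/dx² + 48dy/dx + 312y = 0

Characteristic equation: 6r² + 48r + 312 = 0
Divide by 6: r² + 8r + 52 = 0
Roots: r = -4 ± 6i (complex conjugates)
General solution: y = e^(-4x)(C₁cos(6x) + C₂sin(6x))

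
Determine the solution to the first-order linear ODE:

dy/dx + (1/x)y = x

Using integrating factor method:

General solution: y = (1/3)x^2 + C/x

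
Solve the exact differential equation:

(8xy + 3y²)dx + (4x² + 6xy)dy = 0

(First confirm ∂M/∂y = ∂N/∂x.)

Verify exactness: ∂M/∂y = ∂N/∂x ✓
Find F(x,y) such that ∂F/∂x = M, ∂F/∂y = N
Solution: 4x²y + 3xy² = C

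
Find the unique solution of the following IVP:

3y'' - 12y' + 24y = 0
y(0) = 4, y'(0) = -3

General solution: y = e^(2x)(C₁cos(2x) + C₂sin(2x))
Complex roots r = 2 ± 2i
Applying ICs: C₁ = 4, C₂ = -11/2
Particular solution: y = e^(2x)(4cos(2x) - (11/2)sin(2x))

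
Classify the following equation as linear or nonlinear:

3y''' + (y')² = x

Nonlinear ((y')² term)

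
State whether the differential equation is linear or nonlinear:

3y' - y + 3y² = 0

Nonlinear (y² term)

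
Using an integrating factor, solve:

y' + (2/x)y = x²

Using integrating factor method:

General solution: y = (1/5)x^3 + Cx^(-2)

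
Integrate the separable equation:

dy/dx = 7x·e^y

Separating variables and integrating:
-e^(-y) = 7x²/2 + C

General solution: y = -ln(C - 7x²/2)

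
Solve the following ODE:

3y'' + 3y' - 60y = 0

Characteristic equation: 3r² + 3r - 60 = 0
Divide by 3: r² + r - 20 = 0
Roots: r = 4, -5 (distinct real)
General solution: y = C₁e^(4x) + C₂e^(-5x)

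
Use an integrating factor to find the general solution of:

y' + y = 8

Using integrating factor method:

General solution: y = 8 + Ce^(-x)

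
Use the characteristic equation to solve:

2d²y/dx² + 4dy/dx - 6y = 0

Characteristic equation: 2r² + 4r - 6 = 0
Divide by 2: r² + 2r - 3 = 0
Roots: r = 1, -3 (distinct real)
General solution: y = C₁e^x + C₂e^(-3x)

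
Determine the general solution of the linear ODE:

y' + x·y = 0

Using integrating factor method:

General solution: y = Ce^(-x^2/2)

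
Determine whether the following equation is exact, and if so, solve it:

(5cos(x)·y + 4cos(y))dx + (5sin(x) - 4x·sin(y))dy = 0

Verify exactness: ∂M/∂y = ∂N/∂x ✓
Find F(x,y) such that ∂F/∂x = M, ∂F/∂y = N
Solution: 5sin(x)·y + 4x·cos(y) = C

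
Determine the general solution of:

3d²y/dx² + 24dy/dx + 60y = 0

Characteristic equation: 3r² + 24r + 60 = 0
Divide by 3: r² + 8r + 20 = 0
Roots: r = -4 ± 2i (complex conjugates)
General solution: y = e^(-4x)(C₁cos(2x) + C₂sin(2x))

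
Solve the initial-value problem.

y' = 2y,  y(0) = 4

General solution: y = Ce^(2x)
Applying IC y(0) = 4:
Particular solution: y = 4e^(2x)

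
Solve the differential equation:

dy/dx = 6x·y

Separating variables and integrating:
ln|y| = 3x^2 + C

General solution: y = Ce^(3x^2)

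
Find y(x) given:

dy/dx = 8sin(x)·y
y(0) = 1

General solution: y = Ce^(-8cos(x))
Applying IC y(0) = 1:
Particular solution: y = e^(8(1-cos(x)))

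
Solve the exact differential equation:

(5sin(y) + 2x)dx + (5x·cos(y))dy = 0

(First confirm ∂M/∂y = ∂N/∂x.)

Verify exactness: ∂M/∂y = ∂N/∂x ✓
Find F(x,y) such that ∂F/∂x = M, ∂F/∂y = N
Solution: 5x·sin(y) + x² = C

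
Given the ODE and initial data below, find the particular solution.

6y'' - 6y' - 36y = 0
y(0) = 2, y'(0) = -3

General solution: y = C₁e^(3x) + C₂e^(-2x)
Applying ICs: C₁ = 1/5, C₂ = 9/5
Particular solution: y = (1/5)e^(3x) + (9/5)e^(-2x)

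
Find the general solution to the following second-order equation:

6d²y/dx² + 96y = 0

Characteristic equation: 6r² + 96 = 0
Divide by 6: r² + 16 = 0
Roots: r = ±4i (complex conjugates)
General solution: y = C₁cos(4x) + C₂sin(4x)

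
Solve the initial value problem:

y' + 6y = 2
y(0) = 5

General solution: y = 1/3 + Ce^(-6x)
Applying y(0) = 5: C = 5 - 1/3 = 14/3
Particular solution: y = 1/3 + (14/3)e^(-6x)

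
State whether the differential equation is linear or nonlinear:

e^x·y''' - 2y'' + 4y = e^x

Linear (y and its derivatives appear to the first power only, no products of y terms)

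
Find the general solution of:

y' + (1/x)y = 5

Using integrating factor method:

General solution: y = (5/2)x + C/x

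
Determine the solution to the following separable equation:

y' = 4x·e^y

Separating variables and integrating:
-e^(-y) = 2x² + C

General solution: y = -ln(C - 2x²)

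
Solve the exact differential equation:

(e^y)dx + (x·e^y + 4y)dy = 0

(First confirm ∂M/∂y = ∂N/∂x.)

Verify exactness: ∂M/∂y = ∂N/∂x ✓
Find F(x,y) such that ∂F/∂x = M, ∂F/∂y = N
Solution: x·e^y + 2y² = C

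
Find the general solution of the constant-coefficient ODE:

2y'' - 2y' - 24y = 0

Characteristic equation: 2r² - 2r - 24 = 0
Divide by 2: r² - r - 12 = 0
Roots: r = 4, -3 (distinct real)
General solution: y = C₁e^(4x) + C₂e^(-3x)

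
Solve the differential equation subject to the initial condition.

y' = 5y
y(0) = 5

General solution: y = Ce^(5x)
Applying IC y(0) = 5:
Particular solution: y = 5e^(5x)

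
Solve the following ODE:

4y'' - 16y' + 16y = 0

Characteristic equation: 4r² - 16r + 16 = 0
Divide by 4: r² - 4r + 4 = 0
Factored: (r - 2)² = 0
Repeated root: r = 2
General solution: y = (C₁ + C₂x)e^(2x)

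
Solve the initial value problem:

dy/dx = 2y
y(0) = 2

General solution: y = Ce^(2x)
Applying IC y(0) = 2:
Particular solution: y = 2e^(2x)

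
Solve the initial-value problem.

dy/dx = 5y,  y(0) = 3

General solution: y = Ce^(5x)
Applying IC y(0) = 3:
Particular solution: y = 3e^(5x)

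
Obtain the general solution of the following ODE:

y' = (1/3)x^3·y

Separating variables and integrating:
ln|y| = x^4/12 + C

General solution: y = Ce^(x^4/12)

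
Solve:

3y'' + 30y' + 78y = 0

Characteristic equation: 3r² + 30r + 78 = 0
Divide by 3: r² + 10r + 26 = 0
Roots: r = -5 ± i (complex conjugates)
General solution: y = e^(-5x)(C₁cos(x) + C₂sin(x))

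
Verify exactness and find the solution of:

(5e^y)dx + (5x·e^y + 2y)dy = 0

Verify exactness: ∂M/∂y = ∂N/∂x ✓
Find F(x,y) such that ∂F/∂x = M, ∂F/∂y = N
Solution: 5x·e^y + y² = C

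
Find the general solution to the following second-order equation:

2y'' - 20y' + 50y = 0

Characteristic equation: 2r² - 20r + 50 = 0
Divide by 2: r² - 10r + 25 = 0
Factored: (r - 5)² = 0
Repeated root: r = 5
General solution: y = (C₁ + C₂x)e^(5x)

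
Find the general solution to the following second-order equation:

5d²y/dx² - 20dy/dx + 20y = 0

Characteristic equation: 5r² - 20r + 20 = 0
Divide by 5: r² - 4r + 4 = 0
Factored: (r - 2)² = 0
Repeated root: r = 2
General solution: y = (C₁ + C₂x)e^(2x)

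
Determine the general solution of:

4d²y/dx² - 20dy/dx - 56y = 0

Characteristic equation: 4r² - 20r - 56 = 0
Divide by 4: r² - 5r - 14 = 0
Roots: r = 7, -2 (distinct real)
General solution: y = C₁e^(7x) + C₂e^(-2x)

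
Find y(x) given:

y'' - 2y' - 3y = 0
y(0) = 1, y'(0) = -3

General solution: y = C₁e^(3x) + C₂e^(-x)
Applying ICs: C₁ = -1/2, C₂ = 3/2
Particular solution: y = -(1/2)e^(3x) + (3/2)e^(-x)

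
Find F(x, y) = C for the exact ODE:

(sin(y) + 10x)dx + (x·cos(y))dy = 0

Verify exactness: ∂M/∂y = ∂N/∂x ✓
Find F(x,y) such that ∂F/∂x = M, ∂F/∂y = N
Solution: x·sin(y) + 5x² = C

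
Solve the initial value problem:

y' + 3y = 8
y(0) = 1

General solution: y = 8/3 + Ce^(-3x)
Applying y(0) = 1: C = 1 - 8/3 = -5/3
Particular solution: y = 8/3 - (5/3)e^(-3x)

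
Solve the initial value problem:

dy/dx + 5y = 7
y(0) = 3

General solution: y = 7/5 + Ce^(-5x)
Applying y(0) = 3: C = 3 - 7/5 = 8/5
Particular solution: y = 7/5 + (8/5)e^(-5x)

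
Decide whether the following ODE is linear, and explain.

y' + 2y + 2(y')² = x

Nonlinear ((y')² term)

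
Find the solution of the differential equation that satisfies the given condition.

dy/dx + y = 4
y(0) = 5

General solution: y = 4 + Ce^(-x)
Applying y(0) = 5: C = 5 - 4 = 1
Particular solution: y = 4 + e^(-x)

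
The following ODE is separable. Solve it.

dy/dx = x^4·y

Separating variables and integrating:
ln|y| = x^5/5 + C

General solution: y = Ce^(x^5/5)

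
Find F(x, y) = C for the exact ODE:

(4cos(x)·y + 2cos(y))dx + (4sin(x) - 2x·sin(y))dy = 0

Verify exactness: ∂M/∂y = ∂N/∂x ✓
Find F(x,y) such that ∂F/∂x = M, ∂F/∂y = N
Solution: 4sin(x)·y + 2x·cos(y) = C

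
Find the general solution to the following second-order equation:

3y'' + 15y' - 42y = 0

Characteristic equation: 3r² + 15r - 42 = 0
Divide by 3: r² + 5r - 14 = 0
Roots: r = 2, -7 (distinct real)
General solution: y = C₁e^(2x) + C₂e^(-7x)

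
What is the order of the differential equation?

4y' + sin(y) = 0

The order is 1 (highest derivative is of order 1).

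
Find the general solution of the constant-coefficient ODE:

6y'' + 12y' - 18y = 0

Characteristic equation: 6r² + 12r - 18 = 0
Divide by 6: r² + 2r - 3 = 0
Roots: r = 1, -3 (distinct real)
General solution: y = C₁e^x + C₂e^(-3x)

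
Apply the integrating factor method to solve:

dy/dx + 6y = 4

Using integrating factor method:

General solution: y = 2/3 + Ce^(-6x)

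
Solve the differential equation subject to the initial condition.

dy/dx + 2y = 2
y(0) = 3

General solution: y = 1 + Ce^(-2x)
Applying y(0) = 3: C = 3 - 1 = 2
Particular solution: y = 1 + 2e^(-2x)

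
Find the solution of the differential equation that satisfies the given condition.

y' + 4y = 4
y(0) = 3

General solution: y = 1 + Ce^(-4x)
Applying y(0) = 3: C = 3 - 1 = 2
Particular solution: y = 1 + 2e^(-4x)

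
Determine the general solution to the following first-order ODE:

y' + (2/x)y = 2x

Using integrating factor method:

General solution: y = (1/2)x^2 + Cx^(-2)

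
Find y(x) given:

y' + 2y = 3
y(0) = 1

General solution: y = 3/2 + Ce^(-2x)
Applying y(0) = 1: C = 1 - 3/2 = -1/2
Particular solution: y = 3/2 - (1/2)e^(-2x)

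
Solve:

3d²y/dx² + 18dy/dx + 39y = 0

Characteristic equation: 3r² + 18r + 39 = 0
Divide by 3: r² + 6r + 13 = 0
Roots: r = -3 ± 2i (complex conjugates)
General solution: y = e^(-3x)(C₁cos(2x) + C₂sin(2x))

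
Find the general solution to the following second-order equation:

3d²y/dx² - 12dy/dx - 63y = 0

Characteristic equation: 3r² - 12r - 63 = 0
Divide by 3: r² - 4r - 21 = 0
Roots: r = 7, -3 (distinct real)
General solution: y = C₁e^(7x) + C₂e^(-3x)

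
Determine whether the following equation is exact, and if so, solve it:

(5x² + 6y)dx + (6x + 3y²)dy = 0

Verify exactness: ∂M/∂y = ∂N/∂x ✓
Find F(x,y) such that ∂F/∂x = M, ∂F/∂y = N
Solution: 5x³/3 + 6xy + y³ = C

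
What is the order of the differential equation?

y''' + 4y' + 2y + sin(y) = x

The order is 3 (highest derivative is of order 3).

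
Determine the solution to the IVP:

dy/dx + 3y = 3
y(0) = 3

General solution: y = 1 + Ce^(-3x)
Applying y(0) = 3: C = 3 - 1 = 2
Particular solution: y = 1 + 2e^(-3x)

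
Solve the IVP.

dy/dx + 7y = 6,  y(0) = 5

General solution: y = 6/7 + Ce^(-7x)
Applying y(0) = 5: C = 5 - 6/7 = 29/7
Particular solution: y = 6/7 + (29/7)e^(-7x)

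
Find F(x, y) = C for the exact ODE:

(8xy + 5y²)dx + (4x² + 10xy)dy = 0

Verify exactness: ∂M/∂y = ∂N/∂x ✓
Find F(x,y) such that ∂F/∂x = M, ∂F/∂y = N
Solution: 4x²y + 5xy² = C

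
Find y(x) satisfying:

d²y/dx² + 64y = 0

Characteristic equation: r² + 64 = 0
Roots: r = ±8i (complex conjugates)
General solution: y = C₁cos(8x) + C₂sin(8x)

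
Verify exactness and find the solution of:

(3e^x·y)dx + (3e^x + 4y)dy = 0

Verify exactness: ∂M/∂y = ∂N/∂x ✓
Find F(x,y) such that ∂F/∂x = M, ∂F/∂y = N
Solution: 3e^x·y + 2y² = C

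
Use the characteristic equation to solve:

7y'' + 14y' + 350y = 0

Characteristic equation: 7r² + 14r + 350 = 0
Divide by 7: r² + 2r + 50 = 0
Roots: r = -1 ± 7i (complex conjugates)
General solution: y = e^(-x)(C₁cos(7x) + C₂sin(7x))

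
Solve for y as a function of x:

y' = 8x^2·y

Separating variables and integrating:
ln|y| = 8x^3/3 + C

General solution: y = Ce^(8x^3/3)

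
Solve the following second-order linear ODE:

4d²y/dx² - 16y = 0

Characteristic equation: 4r² - 16 = 0
Divide by 4: r² - 4 = 0
Roots: r = 2, -2 (distinct real)
General solution: y = C₁e^(2x) + C₂e^(-2x)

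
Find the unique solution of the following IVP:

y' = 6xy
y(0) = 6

General solution: y = Ce^(3x²)
Applying IC y(0) = 6:
Particular solution: y = 6e^(3x²)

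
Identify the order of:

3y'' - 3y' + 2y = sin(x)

The order is 2 (highest derivative is of order 2).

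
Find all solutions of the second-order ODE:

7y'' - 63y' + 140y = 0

Characteristic equation: 7r² - 63r + 140 = 0
Divide by 7: r² - 9r + 20 = 0
Roots: r = 5, 4 (distinct real)
General solution: y = C₁e^(5x) + C₂e^(4x)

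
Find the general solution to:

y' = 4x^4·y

Separating variables and integrating:
ln|y| = 4x^5/5 + C

General solution: y = Ce^(4x^5/5)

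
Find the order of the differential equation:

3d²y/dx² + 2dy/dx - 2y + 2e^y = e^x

The order is 2 (highest derivative is of order 2).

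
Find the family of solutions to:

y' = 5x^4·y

Separating variables and integrating:
ln|y| = x^5 + C

General solution: y = Ce^(x^5)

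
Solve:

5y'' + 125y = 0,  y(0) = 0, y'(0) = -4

General solution: y = C₁cos(5x) + C₂sin(5x)
Complex roots r = ±5i
Applying ICs: C₁ = 0, C₂ = -4/5
Particular solution: y = -(4/5)sin(5x)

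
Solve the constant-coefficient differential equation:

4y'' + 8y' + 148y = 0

Characteristic equation: 4r² + 8r + 148 = 0
Divide by 4: r² + 2r + 37 = 0
Roots: r = -1 ± 6i (complex conjugates)
General solution: y = e^(-x)(C₁cos(6x) + C₂sin(6x))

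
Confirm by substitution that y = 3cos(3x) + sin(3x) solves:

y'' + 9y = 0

Verification:
y'' = -27cos(3x) - 9sin(3x)
y'' + 9y = 0 ✓

Yes, it is a solution.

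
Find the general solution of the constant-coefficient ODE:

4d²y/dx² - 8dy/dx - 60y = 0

Characteristic equation: 4r² - 8r - 60 = 0
Divide by 4: r² - 2r - 15 = 0
Roots: r = 5, -3 (distinct real)
General solution: y = C₁e^(5x) + C₂e^(-3x)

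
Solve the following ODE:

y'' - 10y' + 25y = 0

Characteristic equation: r² - 10r + 25 = 0
Factored: (r - 5)² = 0
Repeated root: r = 5
General solution: y = (C₁ + C₂x)e^(5x)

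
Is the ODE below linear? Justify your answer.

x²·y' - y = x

Yes. Linear (y and its derivatives appear to the first power only, no products of y terms)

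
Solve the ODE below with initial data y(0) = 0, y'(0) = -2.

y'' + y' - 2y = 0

General solution: y = C₁e^x + C₂e^(-2x)
Applying ICs: C₁ = -2/3, C₂ = 2/3
Particular solution: y = -(2/3)e^x + (2/3)e^(-2x)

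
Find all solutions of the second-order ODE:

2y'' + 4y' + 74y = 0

Characteristic equation: 2r² + 4r + 74 = 0
Divide by 2: r² + 2r + 37 = 0
Roots: r = -1 ± 6i (complex conjugates)
General solution: y = e^(-x)(C₁cos(6x) + C₂sin(6x))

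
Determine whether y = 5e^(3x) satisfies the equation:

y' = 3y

Verification:
y = 5e^(3x)
y' = 15e^(3x)
3y = 15e^(3x)
y' = 3y ✓

Yes, it is a solution.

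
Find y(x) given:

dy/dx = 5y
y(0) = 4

General solution: y = Ce^(5x)
Applying IC y(0) = 4:
Particular solution: y = 4e^(5x)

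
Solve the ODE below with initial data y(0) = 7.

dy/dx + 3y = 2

General solution: y = 2/3 + Ce^(-3x)
Applying y(0) = 7: C = 7 - 2/3 = 19/3
Particular solution: y = 2/3 + (19/3)e^(-3x)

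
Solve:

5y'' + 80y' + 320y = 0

Characteristic equation: 5r² + 80r + 320 = 0
Divide by 5: r² + 16r + 64 = 0
Factored: (r + 8)² = 0
Repeated root: r = -8
General solution: y = (C₁ + C₂x)e^(-8x)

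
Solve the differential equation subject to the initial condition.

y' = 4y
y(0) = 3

General solution: y = Ce^(4x)
Applying IC y(0) = 3:
Particular solution: y = 3e^(4x)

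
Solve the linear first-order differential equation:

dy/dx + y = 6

Using integrating factor method:

General solution: y = 6 + Ce^(-x)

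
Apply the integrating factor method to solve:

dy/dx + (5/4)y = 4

Using integrating factor method:

General solution: y = 16/5 + Ce^(-5x/4)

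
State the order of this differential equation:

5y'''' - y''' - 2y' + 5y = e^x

The order is 4 (highest derivative is of order 4).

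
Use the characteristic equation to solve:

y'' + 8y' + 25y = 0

Characteristic equation: r² + 8r + 25 = 0
Roots: r = -4 ± 3i (complex conjugates)
General solution: y = e^(-4x)(C₁cos(3x) + C₂sin(3x))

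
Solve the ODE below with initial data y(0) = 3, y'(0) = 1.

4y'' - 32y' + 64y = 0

General solution: y = (C₁ + C₂x)e^(4x)
Repeated root r = 4
Applying ICs: C₁ = 3, C₂ = -11
Particular solution: y = (3 - 11x)e^(4x)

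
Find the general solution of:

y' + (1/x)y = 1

Using integrating factor method:

General solution: y = (1/2)x + C/x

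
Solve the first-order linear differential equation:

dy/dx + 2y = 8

Using integrating factor method:

General solution: y = 4 + Ce^(-2x)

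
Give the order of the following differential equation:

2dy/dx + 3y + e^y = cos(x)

The order is 1 (highest derivative is of order 1).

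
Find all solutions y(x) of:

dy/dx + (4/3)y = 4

Using integrating factor method:

General solution: y = 3 + Ce^(-4x/3)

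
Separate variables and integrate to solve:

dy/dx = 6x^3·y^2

Separating variables and integrating:
-1/y = 3x^4/2 + C

General solution: y^-1 = (-3/2)x^4 + C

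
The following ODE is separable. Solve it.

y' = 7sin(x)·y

Separating variables and integrating:
ln|y| = -7cos(x) + C

General solution: y = Ce^(-7cos(x))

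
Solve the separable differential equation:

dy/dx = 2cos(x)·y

Separating variables and integrating:
ln|y| = 2sin(x) + C

General solution: y = Ce^(2sin(x))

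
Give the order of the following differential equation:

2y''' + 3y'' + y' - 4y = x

The order is 3 (highest derivative is of order 3).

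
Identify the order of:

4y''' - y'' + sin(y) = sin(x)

The order is 3 (highest derivative is of order 3).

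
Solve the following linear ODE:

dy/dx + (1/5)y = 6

Using integrating factor method:

General solution: y = 30 + Ce^(-x/5)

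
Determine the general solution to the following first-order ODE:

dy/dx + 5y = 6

Using integrating factor method:

General solution: y = 6/5 + Ce^(-5x)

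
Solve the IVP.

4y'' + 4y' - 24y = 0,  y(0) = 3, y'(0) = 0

General solution: y = C₁e^(2x) + C₂e^(-3x)
Applying ICs: C₁ = 9/5, C₂ = 6/5
Particular solution: y = (9/5)e^(2x) + (6/5)e^(-3x)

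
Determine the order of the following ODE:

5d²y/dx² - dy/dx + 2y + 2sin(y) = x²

The order is 2 (highest derivative is of order 2).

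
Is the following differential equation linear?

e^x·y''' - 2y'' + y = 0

Yes. Linear (y and its derivatives appear to the first power only, no products of y terms)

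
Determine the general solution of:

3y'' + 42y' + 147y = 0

Characteristic equation: 3r² + 42r + 147 = 0
Divide by 3: r² + 14r + 49 = 0
Factored: (r + 7)² = 0
Repeated root: r = -7
General solution: y = (C₁ + C₂x)e^(-7x)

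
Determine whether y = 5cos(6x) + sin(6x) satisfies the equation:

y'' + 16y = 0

Verification:
y'' = -180cos(6x) - 36sin(6x)
y'' + 16y ≠ 0 (frequency mismatch: got 36 instead of 16)

No, it is not a solution.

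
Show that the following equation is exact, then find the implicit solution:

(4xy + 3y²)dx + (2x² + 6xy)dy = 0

Verify exactness: ∂M/∂y = ∂N/∂x ✓
Find F(x,y) such that ∂F/∂x = M, ∂F/∂y = N
Solution: 2x²y + 3xy² = C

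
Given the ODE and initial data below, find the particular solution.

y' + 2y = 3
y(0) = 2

General solution: y = 3/2 + Ce^(-2x)
Applying y(0) = 2: C = 2 - 3/2 = 1/2
Particular solution: y = 3/2 + (1/2)e^(-2x)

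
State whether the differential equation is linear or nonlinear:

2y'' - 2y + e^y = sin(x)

Nonlinear (e^y is nonlinear in y)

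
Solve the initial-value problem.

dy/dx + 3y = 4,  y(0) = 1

General solution: y = 4/3 + Ce^(-3x)
Applying y(0) = 1: C = 1 - 4/3 = -1/3
Particular solution: y = 4/3 - (1/3)e^(-3x)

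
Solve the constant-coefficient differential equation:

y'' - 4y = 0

Characteristic equation: r² - 4 = 0
Roots: r = 2, -2 (distinct real)
General solution: y = C₁e^(2x) + C₂e^(-2x)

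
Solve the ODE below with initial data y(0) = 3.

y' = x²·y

General solution: y = Ce^(x³/3)
Applying IC y(0) = 3:
Particular solution: y = 3e^(x³/3)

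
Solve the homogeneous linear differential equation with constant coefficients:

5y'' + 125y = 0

Characteristic equation: 5r² + 125 = 0
Divide by 5: r² + 25 = 0
Roots: r = ±5i (complex conjugates)
General solution: y = C₁cos(5x) + C₂sin(5x)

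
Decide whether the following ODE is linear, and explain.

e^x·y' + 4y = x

Linear (y and its derivatives appear to the first power only, no products of y terms)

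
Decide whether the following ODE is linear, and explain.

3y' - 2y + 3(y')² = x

Nonlinear ((y')² term)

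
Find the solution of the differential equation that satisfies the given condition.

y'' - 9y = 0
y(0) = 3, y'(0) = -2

General solution: y = C₁e^(3x) + C₂e^(-3x)
Applying ICs: C₁ = 7/6, C₂ = 11/6
Particular solution: y = (7/6)e^(3x) + (11/6)e^(-3x)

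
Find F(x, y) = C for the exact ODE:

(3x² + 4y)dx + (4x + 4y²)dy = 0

Verify exactness: ∂M/∂y = ∂N/∂x ✓
Find F(x,y) such that ∂F/∂x = M, ∂F/∂y = N
Solution: x³ + 4xy + 4y³/3 = C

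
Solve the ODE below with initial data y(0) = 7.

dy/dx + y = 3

General solution: y = 3 + Ce^(-x)
Applying y(0) = 7: C = 7 - 3 = 4
Particular solution: y = 3 + 4e^(-x)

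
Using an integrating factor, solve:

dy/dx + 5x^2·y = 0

Using integrating factor method:

General solution: y = Ce^(-5x^3/3)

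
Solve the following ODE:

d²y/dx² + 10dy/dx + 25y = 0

Characteristic equation: r² + 10r + 25 = 0
Factored: (r + 5)² = 0
Repeated root: r = -5
General solution: y = (C₁ + C₂x)e^(-5x)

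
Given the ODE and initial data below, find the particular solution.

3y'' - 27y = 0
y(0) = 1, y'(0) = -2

General solution: y = C₁e^(3x) + C₂e^(-3x)
Applying ICs: C₁ = 1/6, C₂ = 5/6
Particular solution: y = (1/6)e^(3x) + (5/6)e^(-3x)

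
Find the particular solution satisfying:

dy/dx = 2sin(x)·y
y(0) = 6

General solution: y = Ce^(-2cos(x))
Applying IC y(0) = 6:
Particular solution: y = 6e^(2(1-cos(x)))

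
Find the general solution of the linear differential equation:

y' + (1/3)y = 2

Using integrating factor method:

General solution: y = 6 + Ce^(-x/3)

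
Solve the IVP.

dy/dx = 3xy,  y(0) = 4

General solution: y = Ce^(3x²/2)
Applying IC y(0) = 4:
Particular solution: y = 4e^(3x²/2)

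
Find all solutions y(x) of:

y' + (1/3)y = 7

Using integrating factor method:

General solution: y = 21 + Ce^(-x/3)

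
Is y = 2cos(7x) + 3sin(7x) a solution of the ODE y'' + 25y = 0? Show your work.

Verification:
y'' = -98cos(7x) - 147sin(7x)
y'' + 25y ≠ 0 (frequency mismatch: got 49 instead of 25)

No, it is not a solution.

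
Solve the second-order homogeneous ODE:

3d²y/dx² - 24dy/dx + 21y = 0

Characteristic equation: 3r² - 24r + 21 = 0
Divide by 3: r² - 8r + 7 = 0
Roots: r = 1, 7 (distinct real)
General solution: y = C₁e^x + C₂e^(7x)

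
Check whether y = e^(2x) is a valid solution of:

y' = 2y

Verification:
y = e^(2x)
y' = 2e^(2x)
2y = 2e^(2x)
y' = 2y ✓

Yes, it is a solution.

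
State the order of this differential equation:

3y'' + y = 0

The order is 2 (highest derivative is of order 2).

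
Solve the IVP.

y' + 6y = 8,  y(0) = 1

General solution: y = 4/3 + Ce^(-6x)
Applying y(0) = 1: C = 1 - 4/3 = -1/3
Particular solution: y = 4/3 - (1/3)e^(-6x)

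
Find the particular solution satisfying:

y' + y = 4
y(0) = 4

General solution: y = 4 + Ce^(-x)
Applying y(0) = 4: C = 4 - 4 = 0
Particular solution: y = 4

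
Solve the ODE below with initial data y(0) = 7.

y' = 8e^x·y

General solution: y = Ce^(8e^x)
Applying IC y(0) = 7:
Particular solution: y = 7e^(8(e^x - 1))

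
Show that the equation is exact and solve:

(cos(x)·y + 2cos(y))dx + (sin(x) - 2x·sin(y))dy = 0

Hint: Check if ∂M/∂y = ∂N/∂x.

Verify exactness: ∂M/∂y = ∂N/∂x ✓
Find F(x,y) such that ∂F/∂x = M, ∂F/∂y = N
Solution: sin(x)·y + 2x·cos(y) = C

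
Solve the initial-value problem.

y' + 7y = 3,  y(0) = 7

General solution: y = 3/7 + Ce^(-7x)
Applying y(0) = 7: C = 7 - 3/7 = 46/7
Particular solution: y = 3/7 + (46/7)e^(-7x)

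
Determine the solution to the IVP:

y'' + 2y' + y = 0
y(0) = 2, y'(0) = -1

General solution: y = (C₁ + C₂x)e^(-x)
Repeated root r = -1
Applying ICs: C₁ = 2, C₂ = 1
Particular solution: y = (2 + x)e^(-x)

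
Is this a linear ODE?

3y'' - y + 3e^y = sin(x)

No. Nonlinear (e^y is nonlinear in y)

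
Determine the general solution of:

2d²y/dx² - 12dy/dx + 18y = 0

Characteristic equation: 2r² - 12r + 18 = 0
Divide by 2: r² - 6r + 9 = 0
Factored: (r - 3)² = 0
Repeated root: r = 3
General solution: y = (C₁ + C₂x)e^(3x)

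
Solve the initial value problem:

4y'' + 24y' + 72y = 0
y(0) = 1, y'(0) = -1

General solution: y = e^(-3x)(C₁cos(3x) + C₂sin(3x))
Complex roots r = -3 ± 3i
Applying ICs: C₁ = 1, C₂ = 2/3
Particular solution: y = e^(-3x)(cos(3x) + (2/3)sin(3x))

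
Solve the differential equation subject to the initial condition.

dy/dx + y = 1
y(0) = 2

General solution: y = 1 + Ce^(-x)
Applying y(0) = 2: C = 2 - 1 = 1
Particular solution: y = 1 + e^(-x)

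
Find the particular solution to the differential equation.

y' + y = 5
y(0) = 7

General solution: y = 5 + Ce^(-x)
Applying y(0) = 7: C = 7 - 5 = 2
Particular solution: y = 5 + 2e^(-x)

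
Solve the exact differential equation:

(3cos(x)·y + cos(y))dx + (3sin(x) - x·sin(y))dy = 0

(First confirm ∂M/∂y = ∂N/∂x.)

Verify exactness: ∂M/∂y = ∂N/∂x ✓
Find F(x,y) such that ∂F/∂x = M, ∂F/∂y = N
Solution: 3sin(x)·y + x·cos(y) = C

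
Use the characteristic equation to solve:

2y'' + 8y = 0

Characteristic equation: 2r² + 8 = 0
Divide by 2: r² + 4 = 0
Roots: r = ±2i (complex conjugates)
General solution: y = C₁cos(2x) + C₂sin(2x)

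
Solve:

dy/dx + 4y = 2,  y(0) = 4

General solution: y = 1/2 + Ce^(-4x)
Applying y(0) = 4: C = 4 - 1/2 = 7/2
Particular solution: y = 1/2 + (7/2)e^(-4x)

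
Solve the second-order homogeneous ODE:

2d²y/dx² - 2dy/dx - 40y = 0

Characteristic equation: 2r² - 2r - 40 = 0
Divide by 2: r² - r - 20 = 0
Roots: r = 5, -4 (distinct real)
General solution: y = C₁e^(5x) + C₂e^(-4x)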